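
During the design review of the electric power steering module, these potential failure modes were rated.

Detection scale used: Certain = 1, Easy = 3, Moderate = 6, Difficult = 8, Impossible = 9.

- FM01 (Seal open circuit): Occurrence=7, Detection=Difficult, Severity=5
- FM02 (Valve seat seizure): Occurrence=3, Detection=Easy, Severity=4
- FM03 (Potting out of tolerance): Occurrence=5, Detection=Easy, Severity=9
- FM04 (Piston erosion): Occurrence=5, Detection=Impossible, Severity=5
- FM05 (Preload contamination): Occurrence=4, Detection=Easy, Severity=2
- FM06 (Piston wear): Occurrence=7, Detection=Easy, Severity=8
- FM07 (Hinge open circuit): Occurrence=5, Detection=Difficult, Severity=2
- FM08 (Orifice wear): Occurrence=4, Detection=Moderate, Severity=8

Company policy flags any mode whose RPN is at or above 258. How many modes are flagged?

RPN = Severity × Occurrence × Detection:
  FM01: 5 × 7 × 8 = 280
  FM02: 4 × 3 × 3 = 36
  FM03: 9 × 5 × 3 = 135
  FM04: 5 × 5 × 9 = 225
  FM05: 2 × 4 × 3 = 24
  FM06: 8 × 7 × 3 = 168
  FM07: 2 × 5 × 8 = 80
  FM08: 8 × 4 × 6 = 192
Modes with RPN ≥ 258: FM01 (280) → 1.

1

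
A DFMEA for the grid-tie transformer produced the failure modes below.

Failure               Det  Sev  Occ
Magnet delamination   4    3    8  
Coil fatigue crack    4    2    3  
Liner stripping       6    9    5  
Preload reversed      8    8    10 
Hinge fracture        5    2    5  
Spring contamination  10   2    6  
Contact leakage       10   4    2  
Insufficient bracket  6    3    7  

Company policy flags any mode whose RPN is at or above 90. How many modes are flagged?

5

RPN = Severity × Occurrence × Detection:
  Magnet delamination: 3 × 8 × 4 = 96
  Coil fatigue crack: 2 × 3 × 4 = 24
  Liner stripping: 9 × 5 × 6 = 270
  Preload reversed: 8 × 10 × 8 = 640
  Hinge fracture: 2 × 5 × 5 = 50
  Spring contamination: 2 × 6 × 10 = 120
  Contact leakage: 4 × 2 × 10 = 80
  Insufficient bracket: 3 × 7 × 6 = 126
Modes with RPN ≥ 90: Magnet delamination (96), Liner stripping (270), Preload reversed (640), Spring contamination (120), Insufficient bracket (126) → 5.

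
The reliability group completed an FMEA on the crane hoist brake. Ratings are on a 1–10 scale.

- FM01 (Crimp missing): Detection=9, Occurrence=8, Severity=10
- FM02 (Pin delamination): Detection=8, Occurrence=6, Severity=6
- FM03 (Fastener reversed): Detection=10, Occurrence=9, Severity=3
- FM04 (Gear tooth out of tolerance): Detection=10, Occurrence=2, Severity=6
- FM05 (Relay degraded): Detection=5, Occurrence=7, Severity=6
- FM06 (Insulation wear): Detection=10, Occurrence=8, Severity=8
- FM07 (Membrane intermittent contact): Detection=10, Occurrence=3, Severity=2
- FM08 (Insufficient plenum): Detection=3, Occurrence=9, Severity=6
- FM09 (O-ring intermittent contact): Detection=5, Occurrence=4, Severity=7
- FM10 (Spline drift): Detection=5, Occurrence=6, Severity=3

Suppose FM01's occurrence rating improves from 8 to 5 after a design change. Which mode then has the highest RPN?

FM06

RPN = Severity × Occurrence × Detection:
  FM01: 10 × 8 × 9 = 720
  FM02: 6 × 6 × 8 = 288
  FM03: 3 × 9 × 10 = 270
  FM04: 6 × 2 × 10 = 120
  FM05: 6 × 7 × 5 = 210
  FM06: 8 × 8 × 10 = 640
  FM07: 2 × 3 × 10 = 60
  FM08: 6 × 9 × 3 = 162
  FM09: 7 × 4 × 5 = 140
  FM10: 3 × 6 × 5 = 90
After action: FM01 → 10 × 5 × 9 = 450.
Revised RPNs: FM06=640, FM01=450, FM02=288, FM03=270, FM05=210, FM08=162, FM09=140, FM04=120, FM10=90, FM07=60.
Highest is now FM06 (640).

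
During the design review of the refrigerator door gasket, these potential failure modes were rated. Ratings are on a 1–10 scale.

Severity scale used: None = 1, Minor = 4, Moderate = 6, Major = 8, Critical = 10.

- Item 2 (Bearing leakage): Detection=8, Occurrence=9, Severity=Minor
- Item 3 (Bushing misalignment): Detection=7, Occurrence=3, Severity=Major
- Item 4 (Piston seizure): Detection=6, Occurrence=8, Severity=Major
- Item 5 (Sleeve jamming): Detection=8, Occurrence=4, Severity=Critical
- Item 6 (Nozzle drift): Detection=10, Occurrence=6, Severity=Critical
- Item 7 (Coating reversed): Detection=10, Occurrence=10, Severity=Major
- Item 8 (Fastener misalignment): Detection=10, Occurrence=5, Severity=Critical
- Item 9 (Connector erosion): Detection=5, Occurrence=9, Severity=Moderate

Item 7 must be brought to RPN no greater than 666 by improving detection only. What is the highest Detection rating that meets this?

Item 7: S=8, O=10, D=10 → current RPN = 800.
Fixed product = 80. Need 80 × D ≤ 666, so D ≤ 666/80 = 8.32.
Maximum integer Detection rating = 8 (gives RPN 640; D=9 would give 720 > 666).

8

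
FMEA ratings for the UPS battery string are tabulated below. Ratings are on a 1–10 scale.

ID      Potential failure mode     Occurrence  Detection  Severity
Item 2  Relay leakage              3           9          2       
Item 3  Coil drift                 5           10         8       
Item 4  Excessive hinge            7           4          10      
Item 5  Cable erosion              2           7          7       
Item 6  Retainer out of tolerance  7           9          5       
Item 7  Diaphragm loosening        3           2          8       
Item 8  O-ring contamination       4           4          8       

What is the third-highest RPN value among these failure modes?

280

RPN = Severity × Occurrence × Detection:
  Item 2: 2 × 3 × 9 = 54
  Item 3: 8 × 5 × 10 = 400
  Item 4: 10 × 7 × 4 = 280
  Item 5: 7 × 2 × 7 = 98
  Item 6: 5 × 7 × 9 = 315
  Item 7: 8 × 3 × 2 = 48
  Item 8: 8 × 4 × 4 = 128
Sorted descending: 400, 315, 280, 128, 98, 54, 48.
The third-highest RPN is 280 (Item 4).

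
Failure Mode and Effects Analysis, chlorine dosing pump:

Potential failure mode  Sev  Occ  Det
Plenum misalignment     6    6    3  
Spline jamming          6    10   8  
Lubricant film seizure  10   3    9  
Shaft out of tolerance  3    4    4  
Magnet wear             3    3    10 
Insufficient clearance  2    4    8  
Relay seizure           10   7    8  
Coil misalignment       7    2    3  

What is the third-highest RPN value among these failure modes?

RPN = Severity × Occurrence × Detection:
  Plenum misalignment: 6 × 6 × 3 = 108
  Spline jamming: 6 × 10 × 8 = 480
  Lubricant film seizure: 10 × 3 × 9 = 270
  Shaft out of tolerance: 3 × 4 × 4 = 48
  Magnet wear: 3 × 3 × 10 = 90
  Insufficient clearance: 2 × 4 × 8 = 64
  Relay seizure: 10 × 7 × 8 = 560
  Coil misalignment: 7 × 2 × 3 = 42
Sorted descending: 560, 480, 270, 108, 90, 64, 48, 42.
The third-highest RPN is 270 (Lubricant film seizure).

270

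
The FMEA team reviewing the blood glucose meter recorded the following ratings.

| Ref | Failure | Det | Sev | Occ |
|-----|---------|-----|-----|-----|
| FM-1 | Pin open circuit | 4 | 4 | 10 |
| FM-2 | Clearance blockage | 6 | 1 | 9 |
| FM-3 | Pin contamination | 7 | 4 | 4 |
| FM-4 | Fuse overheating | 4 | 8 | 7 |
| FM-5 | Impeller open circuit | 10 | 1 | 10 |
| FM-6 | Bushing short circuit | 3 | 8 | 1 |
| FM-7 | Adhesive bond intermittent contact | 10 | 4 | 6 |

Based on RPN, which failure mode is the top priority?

FM-7

RPN = Severity × Occurrence × Detection:
  FM-1: 4 × 10 × 4 = 160
  FM-2: 1 × 9 × 6 = 54
  FM-3: 4 × 4 × 7 = 112
  FM-4: 8 × 7 × 4 = 224
  FM-5: 1 × 10 × 10 = 100
  FM-6: 8 × 1 × 3 = 24
  FM-7: 4 × 6 × 10 = 240
Highest RPN is 240 → FM-7.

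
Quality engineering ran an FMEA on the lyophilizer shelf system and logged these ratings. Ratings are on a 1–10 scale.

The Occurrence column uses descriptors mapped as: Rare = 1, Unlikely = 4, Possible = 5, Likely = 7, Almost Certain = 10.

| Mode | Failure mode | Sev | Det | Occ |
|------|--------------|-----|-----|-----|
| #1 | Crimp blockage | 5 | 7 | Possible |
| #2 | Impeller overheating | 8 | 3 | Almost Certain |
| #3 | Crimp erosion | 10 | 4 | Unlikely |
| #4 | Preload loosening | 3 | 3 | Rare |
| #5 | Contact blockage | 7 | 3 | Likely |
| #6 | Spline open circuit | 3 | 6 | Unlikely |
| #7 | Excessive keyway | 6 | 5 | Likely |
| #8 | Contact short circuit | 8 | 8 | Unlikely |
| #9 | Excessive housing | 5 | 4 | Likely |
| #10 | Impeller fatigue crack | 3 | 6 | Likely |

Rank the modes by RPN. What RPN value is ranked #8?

126

RPN = Severity × Occurrence × Detection:
  #1: 5 × 5 × 7 = 175
  #2: 8 × 10 × 3 = 240
  #3: 10 × 4 × 4 = 160
  #4: 3 × 1 × 3 = 9
  #5: 7 × 7 × 3 = 147
  #6: 3 × 4 × 6 = 72
  #7: 6 × 7 × 5 = 210
  #8: 8 × 4 × 8 = 256
  #9: 5 × 7 × 4 = 140
  #10: 3 × 7 × 6 = 126
Sorted descending: 256, 240, 210, 175, 160, 147, 140, 126, 72, 9.
The eighth-highest RPN is 126 (#10).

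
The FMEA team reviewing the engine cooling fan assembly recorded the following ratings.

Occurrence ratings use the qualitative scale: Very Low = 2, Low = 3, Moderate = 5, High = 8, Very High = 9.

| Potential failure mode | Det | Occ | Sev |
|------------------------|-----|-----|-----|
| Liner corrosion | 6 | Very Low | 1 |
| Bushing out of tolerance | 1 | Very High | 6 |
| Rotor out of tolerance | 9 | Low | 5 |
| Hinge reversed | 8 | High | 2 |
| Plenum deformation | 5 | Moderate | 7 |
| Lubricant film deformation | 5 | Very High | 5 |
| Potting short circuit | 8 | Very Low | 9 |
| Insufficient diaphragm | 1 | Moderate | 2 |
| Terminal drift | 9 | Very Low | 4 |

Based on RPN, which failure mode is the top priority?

RPN = Severity × Occurrence × Detection:
  Liner corrosion: 1 × 2 × 6 = 12
  Bushing out of tolerance: 6 × 9 × 1 = 54
  Rotor out of tolerance: 5 × 3 × 9 = 135
  Hinge reversed: 2 × 8 × 8 = 128
  Plenum deformation: 7 × 5 × 5 = 175
  Lubricant film deformation: 5 × 9 × 5 = 225
  Potting short circuit: 9 × 2 × 8 = 144
  Insufficient diaphragm: 2 × 5 × 1 = 10
  Terminal drift: 4 × 2 × 9 = 72
Highest RPN is 225 → Lubricant film deformation.

Lubricant film deformation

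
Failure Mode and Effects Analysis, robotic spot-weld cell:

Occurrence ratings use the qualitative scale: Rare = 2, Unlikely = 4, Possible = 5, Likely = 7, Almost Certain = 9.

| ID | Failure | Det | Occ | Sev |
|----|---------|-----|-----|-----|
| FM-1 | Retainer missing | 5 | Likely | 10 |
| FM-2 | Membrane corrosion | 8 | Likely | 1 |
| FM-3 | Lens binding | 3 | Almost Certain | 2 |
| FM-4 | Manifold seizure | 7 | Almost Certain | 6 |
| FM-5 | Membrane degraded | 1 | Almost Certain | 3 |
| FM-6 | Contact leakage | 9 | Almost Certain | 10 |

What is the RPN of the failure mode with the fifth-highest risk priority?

54

RPN = Severity × Occurrence × Detection:
  FM-1: 10 × 7 × 5 = 350
  FM-2: 1 × 7 × 8 = 56
  FM-3: 2 × 9 × 3 = 54
  FM-4: 6 × 9 × 7 = 378
  FM-5: 3 × 9 × 1 = 27
  FM-6: 10 × 9 × 9 = 810
Sorted descending: 810, 378, 350, 56, 54, 27.
The fifth-highest RPN is 54 (FM-3).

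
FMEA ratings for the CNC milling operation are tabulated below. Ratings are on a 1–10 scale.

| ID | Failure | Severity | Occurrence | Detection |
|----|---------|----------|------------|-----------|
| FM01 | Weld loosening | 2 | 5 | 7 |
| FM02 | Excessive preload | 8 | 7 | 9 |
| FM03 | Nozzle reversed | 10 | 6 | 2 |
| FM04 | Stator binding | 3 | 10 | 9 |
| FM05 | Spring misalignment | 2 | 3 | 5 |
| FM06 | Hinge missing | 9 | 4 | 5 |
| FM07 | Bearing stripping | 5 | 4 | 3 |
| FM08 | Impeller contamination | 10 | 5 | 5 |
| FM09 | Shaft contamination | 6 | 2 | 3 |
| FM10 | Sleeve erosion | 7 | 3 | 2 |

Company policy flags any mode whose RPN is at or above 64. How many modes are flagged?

RPN = Severity × Occurrence × Detection:
  FM01: 2 × 5 × 7 = 70
  FM02: 8 × 7 × 9 = 504
  FM03: 10 × 6 × 2 = 120
  FM04: 3 × 10 × 9 = 270
  FM05: 2 × 3 × 5 = 30
  FM06: 9 × 4 × 5 = 180
  FM07: 5 × 4 × 3 = 60
  FM08: 10 × 5 × 5 = 250
  FM09: 6 × 2 × 3 = 36
  FM10: 7 × 3 × 2 = 42
Modes with RPN ≥ 64: FM01 (70), FM02 (504), FM03 (120), FM04 (270), FM06 (180), FM08 (250) → 6.

6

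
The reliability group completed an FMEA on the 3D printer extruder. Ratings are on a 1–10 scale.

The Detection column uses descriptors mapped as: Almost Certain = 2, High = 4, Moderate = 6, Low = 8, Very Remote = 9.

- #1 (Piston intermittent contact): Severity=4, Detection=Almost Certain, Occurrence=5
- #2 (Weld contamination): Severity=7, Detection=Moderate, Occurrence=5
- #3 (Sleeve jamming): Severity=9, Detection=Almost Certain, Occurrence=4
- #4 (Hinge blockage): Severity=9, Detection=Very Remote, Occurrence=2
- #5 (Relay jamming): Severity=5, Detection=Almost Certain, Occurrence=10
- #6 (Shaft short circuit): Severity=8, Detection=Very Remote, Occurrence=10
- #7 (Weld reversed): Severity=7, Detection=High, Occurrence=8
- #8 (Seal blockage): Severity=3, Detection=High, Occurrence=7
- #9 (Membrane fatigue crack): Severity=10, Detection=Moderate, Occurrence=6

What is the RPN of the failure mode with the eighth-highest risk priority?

72

RPN = Severity × Occurrence × Detection:
  #1: 4 × 5 × 2 = 40
  #2: 7 × 5 × 6 = 210
  #3: 9 × 4 × 2 = 72
  #4: 9 × 2 × 9 = 162
  #5: 5 × 10 × 2 = 100
  #6: 8 × 10 × 9 = 720
  #7: 7 × 8 × 4 = 224
  #8: 3 × 7 × 4 = 84
  #9: 10 × 6 × 6 = 360
Sorted descending: 720, 360, 224, 210, 162, 100, 84, 72, 40.
The eighth-highest RPN is 72 (#3).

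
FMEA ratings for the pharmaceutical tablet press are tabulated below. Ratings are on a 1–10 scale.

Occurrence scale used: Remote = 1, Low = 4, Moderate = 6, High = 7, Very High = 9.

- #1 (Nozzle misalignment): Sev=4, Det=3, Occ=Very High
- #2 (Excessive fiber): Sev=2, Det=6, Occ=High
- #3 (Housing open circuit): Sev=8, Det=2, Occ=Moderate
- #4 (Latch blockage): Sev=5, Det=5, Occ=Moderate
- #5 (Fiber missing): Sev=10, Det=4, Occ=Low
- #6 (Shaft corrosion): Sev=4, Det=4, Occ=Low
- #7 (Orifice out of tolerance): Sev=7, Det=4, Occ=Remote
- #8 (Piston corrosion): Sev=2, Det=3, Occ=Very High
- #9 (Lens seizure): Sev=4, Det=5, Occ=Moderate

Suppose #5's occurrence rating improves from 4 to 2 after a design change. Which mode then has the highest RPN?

RPN = Severity × Occurrence × Detection:
  #1: 4 × 9 × 3 = 108
  #2: 2 × 7 × 6 = 84
  #3: 8 × 6 × 2 = 96
  #4: 5 × 6 × 5 = 150
  #5: 10 × 4 × 4 = 160
  #6: 4 × 4 × 4 = 64
  #7: 7 × 1 × 4 = 28
  #8: 2 × 9 × 3 = 54
  #9: 4 × 6 × 5 = 120
After action: #5 → 10 × 2 × 4 = 80.
Revised RPNs: #4=150, #9=120, #1=108, #3=96, #2=84, #5=80, #6=64, #8=54, #7=28.
Highest is now #4 (150).

#4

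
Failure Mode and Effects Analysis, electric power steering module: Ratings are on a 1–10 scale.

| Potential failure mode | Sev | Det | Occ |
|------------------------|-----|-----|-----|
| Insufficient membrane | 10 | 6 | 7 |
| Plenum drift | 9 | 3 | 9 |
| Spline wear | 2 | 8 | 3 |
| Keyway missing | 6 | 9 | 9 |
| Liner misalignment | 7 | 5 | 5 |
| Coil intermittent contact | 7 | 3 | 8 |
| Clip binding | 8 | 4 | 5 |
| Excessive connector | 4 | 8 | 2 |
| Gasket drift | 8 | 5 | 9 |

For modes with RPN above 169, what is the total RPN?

RPN = Severity × Occurrence × Detection:
  Insufficient membrane: 10 × 7 × 6 = 420
  Plenum drift: 9 × 9 × 3 = 243
  Spline wear: 2 × 3 × 8 = 48
  Keyway missing: 6 × 9 × 9 = 486
  Liner misalignment: 7 × 5 × 5 = 175
  Coil intermittent contact: 7 × 8 × 3 = 168
  Clip binding: 8 × 5 × 4 = 160
  Excessive connector: 4 × 2 × 8 = 64
  Gasket drift: 8 × 9 × 5 = 360
RPN > 169: Insufficient membrane (420), Plenum drift (243), Keyway missing (486), Liner misalignment (175), Gasket drift (360).
Sum: 420 + 243 + 486 + 175 + 360 = 1684.

1684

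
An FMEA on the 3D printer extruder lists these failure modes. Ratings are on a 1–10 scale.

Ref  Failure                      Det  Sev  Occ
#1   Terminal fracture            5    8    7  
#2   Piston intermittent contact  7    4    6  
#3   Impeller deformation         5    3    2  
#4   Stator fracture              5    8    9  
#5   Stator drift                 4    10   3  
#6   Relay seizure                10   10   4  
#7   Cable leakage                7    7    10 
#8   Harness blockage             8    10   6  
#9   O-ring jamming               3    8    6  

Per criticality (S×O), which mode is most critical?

#4

Criticality = Severity × Occurrence:
  #1: 8 × 7 = 56
  #2: 4 × 6 = 24
  #3: 3 × 2 = 6
  #4: 8 × 9 = 72
  #5: 10 × 3 = 30
  #6: 10 × 4 = 40
  #7: 7 × 10 = 70
  #8: 10 × 6 = 60
  #9: 8 × 6 = 48
Highest criticality is 72 → #4.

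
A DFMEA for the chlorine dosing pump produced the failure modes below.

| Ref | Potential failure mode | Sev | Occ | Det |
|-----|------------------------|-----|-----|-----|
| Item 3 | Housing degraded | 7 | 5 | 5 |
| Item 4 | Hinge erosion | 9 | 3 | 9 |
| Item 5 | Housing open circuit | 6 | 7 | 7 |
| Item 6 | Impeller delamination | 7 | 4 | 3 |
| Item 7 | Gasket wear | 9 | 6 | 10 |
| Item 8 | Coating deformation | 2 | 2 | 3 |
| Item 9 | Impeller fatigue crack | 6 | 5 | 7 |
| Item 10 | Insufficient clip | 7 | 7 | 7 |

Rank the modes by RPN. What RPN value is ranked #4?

243

RPN = Severity × Occurrence × Detection:
  Item 3: 7 × 5 × 5 = 175
  Item 4: 9 × 3 × 9 = 243
  Item 5: 6 × 7 × 7 = 294
  Item 6: 7 × 4 × 3 = 84
  Item 7: 9 × 6 × 10 = 540
  Item 8: 2 × 2 × 3 = 12
  Item 9: 6 × 5 × 7 = 210
  Item 10: 7 × 7 × 7 = 343
Sorted descending: 540, 343, 294, 243, 210, 175, 84, 12.
The fourth-highest RPN is 243 (Item 4).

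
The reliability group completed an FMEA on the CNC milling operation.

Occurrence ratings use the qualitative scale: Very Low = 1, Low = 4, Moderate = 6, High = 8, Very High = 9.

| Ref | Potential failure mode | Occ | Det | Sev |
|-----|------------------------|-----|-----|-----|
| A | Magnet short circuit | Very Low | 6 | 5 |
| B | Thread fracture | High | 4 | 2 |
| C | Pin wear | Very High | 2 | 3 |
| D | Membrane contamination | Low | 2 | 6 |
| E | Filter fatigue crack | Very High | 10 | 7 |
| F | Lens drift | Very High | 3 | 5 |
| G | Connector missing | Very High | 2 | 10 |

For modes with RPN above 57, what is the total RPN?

1009

RPN = Severity × Occurrence × Detection:
  A: 5 × 1 × 6 = 30
  B: 2 × 8 × 4 = 64
  C: 3 × 9 × 2 = 54
  D: 6 × 4 × 2 = 48
  E: 7 × 9 × 10 = 630
  F: 5 × 9 × 3 = 135
  G: 10 × 9 × 2 = 180
RPN > 57: B (64), E (630), F (135), G (180).
Sum: 64 + 630 + 135 + 180 = 1009.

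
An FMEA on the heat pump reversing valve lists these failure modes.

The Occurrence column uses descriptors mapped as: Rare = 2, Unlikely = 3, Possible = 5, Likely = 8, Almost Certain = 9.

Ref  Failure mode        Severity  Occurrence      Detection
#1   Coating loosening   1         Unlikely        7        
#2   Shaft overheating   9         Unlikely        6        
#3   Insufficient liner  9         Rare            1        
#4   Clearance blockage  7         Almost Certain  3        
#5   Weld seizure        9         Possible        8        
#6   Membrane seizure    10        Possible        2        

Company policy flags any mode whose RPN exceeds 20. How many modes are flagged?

5

RPN = Severity × Occurrence × Detection:
  #1: 1 × 3 × 7 = 21
  #2: 9 × 3 × 6 = 162
  #3: 9 × 2 × 1 = 18
  #4: 7 × 9 × 3 = 189
  #5: 9 × 5 × 8 = 360
  #6: 10 × 5 × 2 = 100
Modes with RPN > 20: #1 (21), #2 (162), #4 (189), #5 (360), #6 (100) → 5.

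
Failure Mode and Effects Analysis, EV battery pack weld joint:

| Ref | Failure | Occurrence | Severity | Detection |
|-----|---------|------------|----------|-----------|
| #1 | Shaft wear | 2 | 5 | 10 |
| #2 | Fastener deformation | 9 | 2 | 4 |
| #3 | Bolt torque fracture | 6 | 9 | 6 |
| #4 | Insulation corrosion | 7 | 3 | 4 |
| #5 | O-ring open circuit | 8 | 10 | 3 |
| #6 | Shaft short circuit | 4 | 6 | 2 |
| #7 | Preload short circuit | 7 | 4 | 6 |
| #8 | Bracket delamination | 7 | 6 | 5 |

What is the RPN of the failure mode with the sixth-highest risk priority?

84

RPN = Severity × Occurrence × Detection:
  #1: 5 × 2 × 10 = 100
  #2: 2 × 9 × 4 = 72
  #3: 9 × 6 × 6 = 324
  #4: 3 × 7 × 4 = 84
  #5: 10 × 8 × 3 = 240
  #6: 6 × 4 × 2 = 48
  #7: 4 × 7 × 6 = 168
  #8: 6 × 7 × 5 = 210
Sorted descending: 324, 240, 210, 168, 100, 84, 72, 48.
The sixth-highest RPN is 84 (#4).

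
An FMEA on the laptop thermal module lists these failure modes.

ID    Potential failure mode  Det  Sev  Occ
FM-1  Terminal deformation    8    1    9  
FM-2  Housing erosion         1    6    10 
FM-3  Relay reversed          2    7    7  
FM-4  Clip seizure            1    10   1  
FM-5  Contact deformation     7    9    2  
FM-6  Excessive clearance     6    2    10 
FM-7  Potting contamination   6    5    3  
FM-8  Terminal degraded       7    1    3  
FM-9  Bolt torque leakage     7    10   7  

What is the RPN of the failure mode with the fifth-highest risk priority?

RPN = Severity × Occurrence × Detection:
  FM-1: 1 × 9 × 8 = 72
  FM-2: 6 × 10 × 1 = 60
  FM-3: 7 × 7 × 2 = 98
  FM-4: 10 × 1 × 1 = 10
  FM-5: 9 × 2 × 7 = 126
  FM-6: 2 × 10 × 6 = 120
  FM-7: 5 × 3 × 6 = 90
  FM-8: 1 × 3 × 7 = 21
  FM-9: 10 × 7 × 7 = 490
Sorted descending: 490, 126, 120, 98, 90, 72, 60, 21, 10.
The fifth-highest RPN is 90 (FM-7).

90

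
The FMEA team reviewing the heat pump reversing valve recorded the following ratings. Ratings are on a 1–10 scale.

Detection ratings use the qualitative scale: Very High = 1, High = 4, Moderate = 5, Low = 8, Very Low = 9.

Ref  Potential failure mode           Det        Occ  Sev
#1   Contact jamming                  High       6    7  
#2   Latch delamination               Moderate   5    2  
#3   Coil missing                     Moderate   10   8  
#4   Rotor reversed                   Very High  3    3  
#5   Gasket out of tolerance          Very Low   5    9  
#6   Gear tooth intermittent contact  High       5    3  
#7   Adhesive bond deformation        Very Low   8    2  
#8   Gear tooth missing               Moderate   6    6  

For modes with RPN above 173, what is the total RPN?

RPN = Severity × Occurrence × Detection:
  #1: 7 × 6 × 4 = 168
  #2: 2 × 5 × 5 = 50
  #3: 8 × 10 × 5 = 400
  #4: 3 × 3 × 1 = 9
  #5: 9 × 5 × 9 = 405
  #6: 3 × 5 × 4 = 60
  #7: 2 × 8 × 9 = 144
  #8: 6 × 6 × 5 = 180
RPN > 173: #3 (400), #5 (405), #8 (180).
Sum: 400 + 405 + 180 = 985.

985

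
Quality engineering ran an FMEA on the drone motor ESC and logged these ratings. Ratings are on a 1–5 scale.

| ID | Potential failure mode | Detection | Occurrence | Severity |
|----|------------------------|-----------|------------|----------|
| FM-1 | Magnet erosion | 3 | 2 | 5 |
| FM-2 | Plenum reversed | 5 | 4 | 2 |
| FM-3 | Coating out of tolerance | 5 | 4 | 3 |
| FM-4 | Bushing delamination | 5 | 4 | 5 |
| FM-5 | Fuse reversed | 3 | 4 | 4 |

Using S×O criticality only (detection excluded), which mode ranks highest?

Criticality = Severity × Occurrence:
  FM-1: 5 × 2 = 10
  FM-2: 2 × 4 = 8
  FM-3: 3 × 4 = 12
  FM-4: 5 × 4 = 20
  FM-5: 4 × 4 = 16
Highest criticality is 20 → FM-4.

FM-4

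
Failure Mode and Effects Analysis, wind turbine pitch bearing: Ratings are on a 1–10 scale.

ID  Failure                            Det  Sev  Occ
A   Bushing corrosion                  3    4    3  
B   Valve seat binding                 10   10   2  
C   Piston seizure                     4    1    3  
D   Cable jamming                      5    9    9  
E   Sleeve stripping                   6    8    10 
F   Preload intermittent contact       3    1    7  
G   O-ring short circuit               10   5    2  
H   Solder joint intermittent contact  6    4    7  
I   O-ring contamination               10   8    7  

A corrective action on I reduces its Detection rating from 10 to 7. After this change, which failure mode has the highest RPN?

E

RPN = Severity × Occurrence × Detection:
  A: 4 × 3 × 3 = 36
  B: 10 × 2 × 10 = 200
  C: 1 × 3 × 4 = 12
  D: 9 × 9 × 5 = 405
  E: 8 × 10 × 6 = 480
  F: 1 × 7 × 3 = 21
  G: 5 × 2 × 10 = 100
  H: 4 × 7 × 6 = 168
  I: 8 × 7 × 10 = 560
After action: I → 8 × 7 × 7 = 392.
Revised RPNs: E=480, D=405, I=392, B=200, H=168, G=100, A=36, F=21, C=12.
Highest is now E (480).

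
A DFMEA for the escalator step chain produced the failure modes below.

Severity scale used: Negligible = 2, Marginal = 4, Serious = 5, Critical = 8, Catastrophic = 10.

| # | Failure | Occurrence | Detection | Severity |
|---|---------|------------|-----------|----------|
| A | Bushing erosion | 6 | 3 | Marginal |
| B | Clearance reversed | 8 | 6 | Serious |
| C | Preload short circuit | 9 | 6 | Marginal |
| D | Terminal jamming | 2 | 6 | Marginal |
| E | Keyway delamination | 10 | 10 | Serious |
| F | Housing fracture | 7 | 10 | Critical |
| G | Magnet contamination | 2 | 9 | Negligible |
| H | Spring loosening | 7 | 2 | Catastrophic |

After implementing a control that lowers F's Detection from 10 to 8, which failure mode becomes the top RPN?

RPN = Severity × Occurrence × Detection:
  A: 4 × 6 × 3 = 72
  B: 5 × 8 × 6 = 240
  C: 4 × 9 × 6 = 216
  D: 4 × 2 × 6 = 48
  E: 5 × 10 × 10 = 500
  F: 8 × 7 × 10 = 560
  G: 2 × 2 × 9 = 36
  H: 10 × 7 × 2 = 140
After action: F → 8 × 7 × 8 = 448.
Revised RPNs: E=500, F=448, B=240, C=216, H=140, A=72, D=48, G=36.
Highest is now E (500).

E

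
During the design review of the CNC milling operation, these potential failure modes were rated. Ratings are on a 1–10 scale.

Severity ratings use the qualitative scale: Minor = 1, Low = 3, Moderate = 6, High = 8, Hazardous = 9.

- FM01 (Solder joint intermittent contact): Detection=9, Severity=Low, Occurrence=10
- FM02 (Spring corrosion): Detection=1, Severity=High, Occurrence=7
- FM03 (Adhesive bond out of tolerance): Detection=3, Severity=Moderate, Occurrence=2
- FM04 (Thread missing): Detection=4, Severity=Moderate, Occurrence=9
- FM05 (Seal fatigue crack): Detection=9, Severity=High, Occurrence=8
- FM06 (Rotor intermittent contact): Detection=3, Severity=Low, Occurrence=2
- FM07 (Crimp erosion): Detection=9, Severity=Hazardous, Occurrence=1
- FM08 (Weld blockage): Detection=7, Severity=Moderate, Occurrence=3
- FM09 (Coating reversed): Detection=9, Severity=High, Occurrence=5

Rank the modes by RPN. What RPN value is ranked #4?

216

RPN = Severity × Occurrence × Detection:
  FM01: 3 × 10 × 9 = 270
  FM02: 8 × 7 × 1 = 56
  FM03: 6 × 2 × 3 = 36
  FM04: 6 × 9 × 4 = 216
  FM05: 8 × 8 × 9 = 576
  FM06: 3 × 2 × 3 = 18
  FM07: 9 × 1 × 9 = 81
  FM08: 6 × 3 × 7 = 126
  FM09: 8 × 5 × 9 = 360
Sorted descending: 576, 360, 270, 216, 126, 81, 56, 36, 18.
The fourth-highest RPN is 216 (FM04).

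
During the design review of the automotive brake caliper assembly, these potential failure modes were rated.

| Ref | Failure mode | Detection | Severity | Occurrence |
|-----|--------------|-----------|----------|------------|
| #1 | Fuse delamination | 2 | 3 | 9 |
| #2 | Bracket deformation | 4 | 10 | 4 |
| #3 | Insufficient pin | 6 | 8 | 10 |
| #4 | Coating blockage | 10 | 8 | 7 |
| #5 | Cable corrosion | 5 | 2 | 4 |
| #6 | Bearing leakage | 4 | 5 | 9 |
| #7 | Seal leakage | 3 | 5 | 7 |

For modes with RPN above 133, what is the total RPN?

RPN = Severity × Occurrence × Detection:
  #1: 3 × 9 × 2 = 54
  #2: 10 × 4 × 4 = 160
  #3: 8 × 10 × 6 = 480
  #4: 8 × 7 × 10 = 560
  #5: 2 × 4 × 5 = 40
  #6: 5 × 9 × 4 = 180
  #7: 5 × 7 × 3 = 105
RPN > 133: #2 (160), #3 (480), #4 (560), #6 (180).
Sum: 160 + 480 + 560 + 180 = 1380.

1380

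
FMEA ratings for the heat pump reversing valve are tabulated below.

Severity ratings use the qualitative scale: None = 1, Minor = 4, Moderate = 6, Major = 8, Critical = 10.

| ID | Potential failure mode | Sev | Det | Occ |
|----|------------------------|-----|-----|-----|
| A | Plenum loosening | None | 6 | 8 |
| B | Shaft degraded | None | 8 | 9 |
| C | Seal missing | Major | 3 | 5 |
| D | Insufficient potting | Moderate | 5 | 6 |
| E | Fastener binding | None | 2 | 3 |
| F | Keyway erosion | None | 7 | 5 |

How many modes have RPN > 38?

4

RPN = Severity × Occurrence × Detection:
  A: 1 × 8 × 6 = 48
  B: 1 × 9 × 8 = 72
  C: 8 × 5 × 3 = 120
  D: 6 × 6 × 5 = 180
  E: 1 × 3 × 2 = 6
  F: 1 × 5 × 7 = 35
Modes with RPN > 38: A (48), B (72), C (120), D (180) → 4.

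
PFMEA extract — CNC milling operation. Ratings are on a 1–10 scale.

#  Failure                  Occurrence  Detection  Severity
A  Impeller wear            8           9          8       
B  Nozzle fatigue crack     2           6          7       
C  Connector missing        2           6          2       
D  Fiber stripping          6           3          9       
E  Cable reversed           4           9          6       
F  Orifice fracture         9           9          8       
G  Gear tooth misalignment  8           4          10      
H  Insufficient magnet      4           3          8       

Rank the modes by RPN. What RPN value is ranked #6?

RPN = Severity × Occurrence × Detection:
  A: 8 × 8 × 9 = 576
  B: 7 × 2 × 6 = 84
  C: 2 × 2 × 6 = 24
  D: 9 × 6 × 3 = 162
  E: 6 × 4 × 9 = 216
  F: 8 × 9 × 9 = 648
  G: 10 × 8 × 4 = 320
  H: 8 × 4 × 3 = 96
Sorted descending: 648, 576, 320, 216, 162, 96, 84, 24.
The sixth-highest RPN is 96 (H).

96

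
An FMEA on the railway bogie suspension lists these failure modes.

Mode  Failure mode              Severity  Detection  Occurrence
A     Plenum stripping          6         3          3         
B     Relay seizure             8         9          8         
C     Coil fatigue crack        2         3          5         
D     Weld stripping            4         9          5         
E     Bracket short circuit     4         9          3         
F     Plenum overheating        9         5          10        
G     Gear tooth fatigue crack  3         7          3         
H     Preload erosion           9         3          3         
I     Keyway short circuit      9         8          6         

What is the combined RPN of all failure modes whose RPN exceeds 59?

RPN = Severity × Occurrence × Detection:
  A: 6 × 3 × 3 = 54
  B: 8 × 8 × 9 = 576
  C: 2 × 5 × 3 = 30
  D: 4 × 5 × 9 = 180
  E: 4 × 3 × 9 = 108
  F: 9 × 10 × 5 = 450
  G: 3 × 3 × 7 = 63
  H: 9 × 3 × 3 = 81
  I: 9 × 6 × 8 = 432
RPN > 59: B (576), D (180), E (108), F (450), G (63), H (81), I (432).
Sum: 576 + 180 + 108 + 450 + 63 + 81 + 432 = 1890.

1890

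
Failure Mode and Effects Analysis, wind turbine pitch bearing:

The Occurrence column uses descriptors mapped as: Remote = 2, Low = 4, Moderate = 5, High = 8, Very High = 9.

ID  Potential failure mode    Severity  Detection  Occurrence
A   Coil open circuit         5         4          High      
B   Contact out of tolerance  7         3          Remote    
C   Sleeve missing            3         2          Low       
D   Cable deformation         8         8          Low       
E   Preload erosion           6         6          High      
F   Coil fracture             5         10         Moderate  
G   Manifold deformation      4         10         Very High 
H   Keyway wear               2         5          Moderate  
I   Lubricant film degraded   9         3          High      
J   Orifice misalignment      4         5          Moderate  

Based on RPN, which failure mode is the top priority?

RPN = Severity × Occurrence × Detection:
  A: 5 × 8 × 4 = 160
  B: 7 × 2 × 3 = 42
  C: 3 × 4 × 2 = 24
  D: 8 × 4 × 8 = 256
  E: 6 × 8 × 6 = 288
  F: 5 × 5 × 10 = 250
  G: 4 × 9 × 10 = 360
  H: 2 × 5 × 5 = 50
  I: 9 × 8 × 3 = 216
  J: 4 × 5 × 5 = 100
Highest RPN is 360 → G.

G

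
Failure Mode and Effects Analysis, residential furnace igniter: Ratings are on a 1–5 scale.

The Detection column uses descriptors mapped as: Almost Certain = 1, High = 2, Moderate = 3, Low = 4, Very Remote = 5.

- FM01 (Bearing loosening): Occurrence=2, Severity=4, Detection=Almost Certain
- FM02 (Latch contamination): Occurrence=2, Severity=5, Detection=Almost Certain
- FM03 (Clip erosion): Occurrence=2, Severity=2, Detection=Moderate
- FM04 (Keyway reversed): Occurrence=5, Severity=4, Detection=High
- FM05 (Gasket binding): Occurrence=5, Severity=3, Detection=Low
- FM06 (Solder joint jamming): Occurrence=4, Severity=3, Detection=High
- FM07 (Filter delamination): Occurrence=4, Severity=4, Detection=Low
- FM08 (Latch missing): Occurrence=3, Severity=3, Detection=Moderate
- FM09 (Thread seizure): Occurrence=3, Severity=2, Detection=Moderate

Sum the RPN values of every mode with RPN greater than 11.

245

RPN = Severity × Occurrence × Detection:
  FM01: 4 × 2 × 1 = 8
  FM02: 5 × 2 × 1 = 10
  FM03: 2 × 2 × 3 = 12
  FM04: 4 × 5 × 2 = 40
  FM05: 3 × 5 × 4 = 60
  FM06: 3 × 4 × 2 = 24
  FM07: 4 × 4 × 4 = 64
  FM08: 3 × 3 × 3 = 27
  FM09: 2 × 3 × 3 = 18
RPN > 11: FM03 (12), FM04 (40), FM05 (60), FM06 (24), FM07 (64), FM08 (27), FM09 (18).
Sum: 12 + 40 + 60 + 24 + 64 + 27 + 18 = 245.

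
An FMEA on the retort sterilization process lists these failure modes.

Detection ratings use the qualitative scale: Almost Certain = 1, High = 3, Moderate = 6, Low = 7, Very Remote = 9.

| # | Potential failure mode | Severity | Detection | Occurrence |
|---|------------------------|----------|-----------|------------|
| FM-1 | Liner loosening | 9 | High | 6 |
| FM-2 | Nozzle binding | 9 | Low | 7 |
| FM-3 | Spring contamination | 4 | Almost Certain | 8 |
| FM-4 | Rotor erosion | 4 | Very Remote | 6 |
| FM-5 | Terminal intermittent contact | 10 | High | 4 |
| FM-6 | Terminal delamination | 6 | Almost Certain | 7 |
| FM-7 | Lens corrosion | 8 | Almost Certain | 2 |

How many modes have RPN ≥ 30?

6

RPN = Severity × Occurrence × Detection:
  FM-1: 9 × 6 × 3 = 162
  FM-2: 9 × 7 × 7 = 441
  FM-3: 4 × 8 × 1 = 32
  FM-4: 4 × 6 × 9 = 216
  FM-5: 10 × 4 × 3 = 120
  FM-6: 6 × 7 × 1 = 42
  FM-7: 8 × 2 × 1 = 16
Modes with RPN ≥ 30: FM-1 (162), FM-2 (441), FM-3 (32), FM-4 (216), FM-5 (120), FM-6 (42) → 6.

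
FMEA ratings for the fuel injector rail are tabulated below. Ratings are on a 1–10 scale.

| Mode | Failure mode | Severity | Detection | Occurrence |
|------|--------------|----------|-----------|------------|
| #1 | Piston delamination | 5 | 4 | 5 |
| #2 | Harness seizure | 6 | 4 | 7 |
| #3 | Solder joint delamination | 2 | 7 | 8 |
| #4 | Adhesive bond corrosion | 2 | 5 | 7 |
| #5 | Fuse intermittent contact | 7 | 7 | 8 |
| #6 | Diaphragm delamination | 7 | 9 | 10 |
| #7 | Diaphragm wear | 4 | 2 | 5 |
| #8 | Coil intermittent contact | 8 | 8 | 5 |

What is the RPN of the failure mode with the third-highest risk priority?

RPN = Severity × Occurrence × Detection:
  #1: 5 × 5 × 4 = 100
  #2: 6 × 7 × 4 = 168
  #3: 2 × 8 × 7 = 112
  #4: 2 × 7 × 5 = 70
  #5: 7 × 8 × 7 = 392
  #6: 7 × 10 × 9 = 630
  #7: 4 × 5 × 2 = 40
  #8: 8 × 5 × 8 = 320
Sorted descending: 630, 392, 320, 168, 112, 100, 70, 40.
The third-highest RPN is 320 (#8).

320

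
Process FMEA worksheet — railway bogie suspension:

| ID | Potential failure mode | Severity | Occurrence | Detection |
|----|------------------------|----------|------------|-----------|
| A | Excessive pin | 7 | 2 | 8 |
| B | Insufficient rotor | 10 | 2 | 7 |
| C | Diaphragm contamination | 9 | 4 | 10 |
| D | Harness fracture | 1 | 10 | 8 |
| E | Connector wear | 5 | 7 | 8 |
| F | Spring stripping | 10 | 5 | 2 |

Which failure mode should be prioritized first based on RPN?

RPN = Severity × Occurrence × Detection:
  A: 7 × 2 × 8 = 112
  B: 10 × 2 × 7 = 140
  C: 9 × 4 × 10 = 360
  D: 1 × 10 × 8 = 80
  E: 5 × 7 × 8 = 280
  F: 10 × 5 × 2 = 100
Highest RPN is 360 → C.

C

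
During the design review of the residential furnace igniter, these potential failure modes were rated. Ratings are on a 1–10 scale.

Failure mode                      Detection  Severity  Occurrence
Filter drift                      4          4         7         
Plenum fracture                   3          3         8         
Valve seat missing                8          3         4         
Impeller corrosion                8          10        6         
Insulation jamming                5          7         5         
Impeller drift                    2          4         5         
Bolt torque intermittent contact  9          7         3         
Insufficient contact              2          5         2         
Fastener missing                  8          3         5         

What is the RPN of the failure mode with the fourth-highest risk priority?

RPN = Severity × Occurrence × Detection:
  Filter drift: 4 × 7 × 4 = 112
  Plenum fracture: 3 × 8 × 3 = 72
  Valve seat missing: 3 × 4 × 8 = 96
  Impeller corrosion: 10 × 6 × 8 = 480
  Insulation jamming: 7 × 5 × 5 = 175
  Impeller drift: 4 × 5 × 2 = 40
  Bolt torque intermittent contact: 7 × 3 × 9 = 189
  Insufficient contact: 5 × 2 × 2 = 20
  Fastener missing: 3 × 5 × 8 = 120
Sorted descending: 480, 189, 175, 120, 112, 96, 72, 40, 20.
The fourth-highest RPN is 120 (Fastener missing).

120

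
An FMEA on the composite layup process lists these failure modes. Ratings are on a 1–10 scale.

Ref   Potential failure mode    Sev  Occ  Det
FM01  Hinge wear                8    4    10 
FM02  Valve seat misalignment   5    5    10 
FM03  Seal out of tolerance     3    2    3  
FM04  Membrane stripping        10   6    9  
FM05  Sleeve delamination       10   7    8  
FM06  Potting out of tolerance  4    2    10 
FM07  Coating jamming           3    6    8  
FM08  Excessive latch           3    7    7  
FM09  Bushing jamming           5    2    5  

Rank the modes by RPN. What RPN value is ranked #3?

RPN = Severity × Occurrence × Detection:
  FM01: 8 × 4 × 10 = 320
  FM02: 5 × 5 × 10 = 250
  FM03: 3 × 2 × 3 = 18
  FM04: 10 × 6 × 9 = 540
  FM05: 10 × 7 × 8 = 560
  FM06: 4 × 2 × 10 = 80
  FM07: 3 × 6 × 8 = 144
  FM08: 3 × 7 × 7 = 147
  FM09: 5 × 2 × 5 = 50
Sorted descending: 560, 540, 320, 250, 147, 144, 80, 50, 18.
The third-highest RPN is 320 (FM01).

320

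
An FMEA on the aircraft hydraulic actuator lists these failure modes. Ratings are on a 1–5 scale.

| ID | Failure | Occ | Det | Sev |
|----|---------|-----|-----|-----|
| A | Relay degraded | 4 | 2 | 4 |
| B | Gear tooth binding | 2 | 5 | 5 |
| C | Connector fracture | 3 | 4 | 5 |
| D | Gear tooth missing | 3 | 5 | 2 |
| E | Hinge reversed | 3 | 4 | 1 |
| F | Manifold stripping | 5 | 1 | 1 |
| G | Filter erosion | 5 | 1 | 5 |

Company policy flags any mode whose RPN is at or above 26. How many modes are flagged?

4

RPN = Severity × Occurrence × Detection:
  A: 4 × 4 × 2 = 32
  B: 5 × 2 × 5 = 50
  C: 5 × 3 × 4 = 60
  D: 2 × 3 × 5 = 30
  E: 1 × 3 × 4 = 12
  F: 1 × 5 × 1 = 5
  G: 5 × 5 × 1 = 25
Modes with RPN ≥ 26: A (32), B (50), C (60), D (30) → 4.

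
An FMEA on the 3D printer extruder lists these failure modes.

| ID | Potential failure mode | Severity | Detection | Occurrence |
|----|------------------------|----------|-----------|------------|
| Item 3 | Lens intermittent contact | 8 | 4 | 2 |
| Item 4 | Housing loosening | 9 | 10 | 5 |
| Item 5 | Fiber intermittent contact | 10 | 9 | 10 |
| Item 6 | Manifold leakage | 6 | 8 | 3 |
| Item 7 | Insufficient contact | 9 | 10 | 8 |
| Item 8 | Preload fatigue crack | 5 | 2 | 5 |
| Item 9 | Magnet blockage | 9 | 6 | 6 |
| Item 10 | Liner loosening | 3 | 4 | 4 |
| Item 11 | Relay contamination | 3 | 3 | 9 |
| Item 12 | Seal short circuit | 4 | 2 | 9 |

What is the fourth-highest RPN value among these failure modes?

RPN = Severity × Occurrence × Detection:
  Item 3: 8 × 2 × 4 = 64
  Item 4: 9 × 5 × 10 = 450
  Item 5: 10 × 10 × 9 = 900
  Item 6: 6 × 3 × 8 = 144
  Item 7: 9 × 8 × 10 = 720
  Item 8: 5 × 5 × 2 = 50
  Item 9: 9 × 6 × 6 = 324
  Item 10: 3 × 4 × 4 = 48
  Item 11: 3 × 9 × 3 = 81
  Item 12: 4 × 9 × 2 = 72
Sorted descending: 900, 720, 450, 324, 144, 81, 72, 64, 50, 48.
The fourth-highest RPN is 324 (Item 9).

324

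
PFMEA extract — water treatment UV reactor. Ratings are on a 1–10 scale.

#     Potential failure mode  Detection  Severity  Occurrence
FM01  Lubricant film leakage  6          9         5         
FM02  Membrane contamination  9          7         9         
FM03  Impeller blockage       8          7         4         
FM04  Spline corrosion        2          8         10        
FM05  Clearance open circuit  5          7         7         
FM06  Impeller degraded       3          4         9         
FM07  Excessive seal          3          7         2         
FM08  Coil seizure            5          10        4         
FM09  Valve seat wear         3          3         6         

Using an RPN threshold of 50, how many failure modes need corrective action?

RPN = Severity × Occurrence × Detection:
  FM01: 9 × 5 × 6 = 270
  FM02: 7 × 9 × 9 = 567
  FM03: 7 × 4 × 8 = 224
  FM04: 8 × 10 × 2 = 160
  FM05: 7 × 7 × 5 = 245
  FM06: 4 × 9 × 3 = 108
  FM07: 7 × 2 × 3 = 42
  FM08: 10 × 4 × 5 = 200
  FM09: 3 × 6 × 3 = 54
Modes with RPN ≥ 50: FM01 (270), FM02 (567), FM03 (224), FM04 (160), FM05 (245), FM06 (108), FM08 (200), FM09 (54) → 8.

8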